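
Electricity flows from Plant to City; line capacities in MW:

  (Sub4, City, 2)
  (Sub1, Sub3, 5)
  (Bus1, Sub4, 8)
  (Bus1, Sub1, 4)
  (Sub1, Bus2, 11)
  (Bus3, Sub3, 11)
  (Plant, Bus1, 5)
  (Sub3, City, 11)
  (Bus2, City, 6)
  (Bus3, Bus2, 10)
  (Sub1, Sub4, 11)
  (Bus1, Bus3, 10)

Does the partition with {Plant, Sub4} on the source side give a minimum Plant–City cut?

Given cut capacity: 5 + 2 = 7.
Augment Plant→Bus1→Sub4→City: bottleneck 2, flow now 2.
Augment Plant→Bus1→Bus3→Sub3→City: bottleneck 3, flow now 5.
No augmenting path remains; maximum flow = 5.
In the residual graph, reachable from Plant: {Plant}.
Min-cut edges: Plant→Bus1 (5); capacity 5 = 5.
Cut capacity 7 exceeds the max flow 5, so it is not minimum.

No — its capacity is 7, but the minimum cut has capacity 5.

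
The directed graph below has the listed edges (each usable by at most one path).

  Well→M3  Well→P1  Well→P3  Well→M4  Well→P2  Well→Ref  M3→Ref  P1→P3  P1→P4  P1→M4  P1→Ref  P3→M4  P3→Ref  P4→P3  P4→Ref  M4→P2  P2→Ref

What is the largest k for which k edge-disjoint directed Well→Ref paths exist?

Assign every edge capacity 1; by Menger, the answer equals the max flow.
Path Well→Ref (+1); total 1.
Path Well→M3→Ref (+1); total 2.
Path Well→P1→Ref (+1); total 3.
Path Well→P3→Ref (+1); total 4.
Path Well→P2→Ref (+1); total 5.
No residual Well→Ref path; max flow = 5.
Certifying cut of size 5: {P2→Ref, Well→M3, Well→P1, Well→P3, Well→Ref}.

5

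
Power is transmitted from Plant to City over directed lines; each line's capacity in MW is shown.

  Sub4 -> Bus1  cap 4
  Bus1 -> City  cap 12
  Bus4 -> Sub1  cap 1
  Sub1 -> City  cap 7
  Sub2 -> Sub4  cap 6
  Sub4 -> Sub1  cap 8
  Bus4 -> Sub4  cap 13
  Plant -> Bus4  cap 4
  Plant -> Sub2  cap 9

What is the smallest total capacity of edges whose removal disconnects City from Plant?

10

Augment Plant→Bus4→Sub1→City: bottleneck 1, flow now 1.
Augment Plant→Bus4→Sub4→Sub1→City: bottleneck 3, flow now 4.
Augment Plant→Sub2→Sub4→Sub1→City: bottleneck 3, flow now 7.
Augment Plant→Sub2→Sub4→Bus1→City: bottleneck 3, flow now 10.
No augmenting path remains; maximum flow = 10.
By max-flow min-cut, the minimum cut capacity equals the max flow.
In the residual graph, reachable from Plant: {Plant, Sub2}.
Min-cut edges: Plant→Bus4 (4), Sub2→Sub4 (6); capacity 4 + 6 = 10.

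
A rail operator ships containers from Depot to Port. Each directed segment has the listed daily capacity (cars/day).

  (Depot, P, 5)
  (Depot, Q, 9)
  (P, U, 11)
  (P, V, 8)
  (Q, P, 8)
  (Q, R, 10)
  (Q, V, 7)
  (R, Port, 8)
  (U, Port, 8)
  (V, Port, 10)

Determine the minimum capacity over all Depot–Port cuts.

14

Augment Depot→P→U→Port: bottleneck 5, flow now 5.
Augment Depot→Q→R→Port: bottleneck 8, flow now 13.
Augment Depot→Q→V→Port: bottleneck 1, flow now 14.
No augmenting path remains; maximum flow = 14.
By max-flow min-cut, the minimum cut capacity equals the max flow.
In the residual graph, reachable from Depot: {Depot}.
Min-cut edges: Depot→P (5), Depot→Q (9); capacity 5 + 9 = 14.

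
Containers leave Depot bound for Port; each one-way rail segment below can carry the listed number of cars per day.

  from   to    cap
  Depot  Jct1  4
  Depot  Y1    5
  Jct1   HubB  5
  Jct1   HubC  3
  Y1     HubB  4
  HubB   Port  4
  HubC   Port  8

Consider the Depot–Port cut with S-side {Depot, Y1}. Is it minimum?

Given cut capacity: 4 + 4 = 8.
Augment Depot→Jct1→HubB→Port: bottleneck 4, flow now 4.
Augment Depot→Y1→HubB→Jct1→HubC→Port: bottleneck 3, flow now 7. (uses reverse residual edge)
No augmenting path remains; maximum flow = 7.
In the residual graph, reachable from Depot: {Depot, Jct1, Y1, HubB}.
Min-cut edges: Jct1→HubC (3), HubB→Port (4); capacity 3 + 4 = 7.
Cut capacity 8 exceeds the max flow 7, so it is not minimum.

No — its capacity is 8, but the minimum cut has capacity 7.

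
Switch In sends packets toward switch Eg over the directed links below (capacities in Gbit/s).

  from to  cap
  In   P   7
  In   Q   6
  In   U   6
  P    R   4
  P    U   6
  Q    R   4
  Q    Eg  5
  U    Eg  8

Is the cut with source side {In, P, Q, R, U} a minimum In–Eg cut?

Yes — it is a minimum cut (capacity 13).

Given cut capacity: 5 + 8 = 13.
Augment In→Q→Eg: bottleneck 5, flow now 5.
Augment In→U→Eg: bottleneck 6, flow now 11.
Augment In→P→U→Eg: bottleneck 2, flow now 13.
No augmenting path remains; maximum flow = 13.
Cut capacity 13 equals the max flow, so it is a minimum cut.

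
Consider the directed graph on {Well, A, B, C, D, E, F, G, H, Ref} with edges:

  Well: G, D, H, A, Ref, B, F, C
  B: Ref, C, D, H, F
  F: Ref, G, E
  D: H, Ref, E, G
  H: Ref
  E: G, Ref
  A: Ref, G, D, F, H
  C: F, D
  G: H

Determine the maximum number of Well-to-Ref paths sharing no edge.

7

Assign every edge capacity 1; by Menger, the answer equals the max flow.
Path Well→Ref (+1); total 1.
Path Well→A→Ref (+1); total 2.
Path Well→B→Ref (+1); total 3.
Path Well→D→Ref (+1); total 4.
Path Well→F→Ref (+1); total 5.
Path Well→H→Ref (+1); total 6.
Path Well→C→D→E→Ref (+1); total 7.
No residual Well→Ref path; max flow = 7.
Certifying cut of size 7: {H→Ref, Well→A, Well→B, Well→C, Well→D, Well→F, Well→Ref}.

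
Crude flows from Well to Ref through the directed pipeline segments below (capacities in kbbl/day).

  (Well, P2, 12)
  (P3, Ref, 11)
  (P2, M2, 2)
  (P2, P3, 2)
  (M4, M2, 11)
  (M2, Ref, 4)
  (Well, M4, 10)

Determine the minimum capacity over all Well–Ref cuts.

Augment Well→M4→M2→Ref: bottleneck 4, flow now 4.
Augment Well→P2→P3→Ref: bottleneck 2, flow now 6.
No augmenting path remains; maximum flow = 6.
By max-flow min-cut, the minimum cut capacity equals the max flow.
In the residual graph, reachable from Well: {Well, M4, P2, M2}.
Min-cut edges: P2→P3 (2), M2→Ref (4); capacity 2 + 4 = 6.

6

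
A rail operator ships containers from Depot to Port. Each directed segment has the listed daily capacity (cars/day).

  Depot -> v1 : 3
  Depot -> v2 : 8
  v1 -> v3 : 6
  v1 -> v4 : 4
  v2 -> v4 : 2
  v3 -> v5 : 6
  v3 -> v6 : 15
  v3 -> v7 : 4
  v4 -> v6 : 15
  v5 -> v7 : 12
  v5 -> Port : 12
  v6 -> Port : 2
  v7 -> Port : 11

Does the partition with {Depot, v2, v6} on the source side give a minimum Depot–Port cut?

Given cut capacity: 3 + 2 + 2 = 7.
Augment Depot→v1→v3→v5→Port: bottleneck 3, flow now 3.
Augment Depot→v2→v4→v6→Port: bottleneck 2, flow now 5.
No augmenting path remains; maximum flow = 5.
In the residual graph, reachable from Depot: {Depot, v2}.
Min-cut edges: Depot→v1 (3), v2→v4 (2); capacity 3 + 2 = 5.
Cut capacity 7 exceeds the max flow 5, so it is not minimum.

No — its capacity is 7, but the minimum cut has capacity 5.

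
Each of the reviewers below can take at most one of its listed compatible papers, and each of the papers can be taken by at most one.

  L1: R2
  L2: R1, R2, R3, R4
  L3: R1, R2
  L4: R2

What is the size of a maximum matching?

3

Unit-capacity flow: source→left, listed edges, right→sink; max matching = max flow.
Augmenting path L1→R2 (+1); matched 1.
Augmenting path L2→R1 (+1); matched 2.
Augmenting path L3→R1→L2→R3 (+1); matched 3.
No augmenting path remains; maximum matching = 3.
König certificate: {L2, L3, R2} is a vertex cover of size 3 (every listed pair touches it), so no matching can be larger.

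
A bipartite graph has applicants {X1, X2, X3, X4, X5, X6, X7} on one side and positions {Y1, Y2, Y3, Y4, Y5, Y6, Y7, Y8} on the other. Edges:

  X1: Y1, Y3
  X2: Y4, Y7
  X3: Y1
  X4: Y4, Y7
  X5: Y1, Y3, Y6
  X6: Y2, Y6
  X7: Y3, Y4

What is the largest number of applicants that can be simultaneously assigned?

6

Unit-capacity flow: source→left, listed edges, right→sink; max matching = max flow.
Augmenting path X1→Y1 (+1); matched 1.
Augmenting path X2→Y4 (+1); matched 2.
Augmenting path X4→Y7 (+1); matched 3.
Augmenting path X5→Y3 (+1); matched 4.
Augmenting path X6→Y2 (+1); matched 5.
Augmenting path X7→Y3→X5→Y6 (+1); matched 6.
No augmenting path remains; maximum matching = 6.
König certificate: {X5, X6, Y1, Y3, Y4, Y7} is a vertex cover of size 6 (every listed pair touches it), so no matching can be larger.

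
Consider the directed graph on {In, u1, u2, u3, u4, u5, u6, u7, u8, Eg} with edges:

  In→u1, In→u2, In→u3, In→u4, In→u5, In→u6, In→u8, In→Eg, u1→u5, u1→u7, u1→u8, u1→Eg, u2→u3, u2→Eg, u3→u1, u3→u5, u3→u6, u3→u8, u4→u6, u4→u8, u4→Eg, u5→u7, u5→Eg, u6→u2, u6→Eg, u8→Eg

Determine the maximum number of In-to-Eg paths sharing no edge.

Assign every edge capacity 1; by Menger, the answer equals the max flow.
Path In→Eg (+1); total 1.
Path In→u1→Eg (+1); total 2.
Path In→u2→Eg (+1); total 3.
Path In→u4→Eg (+1); total 4.
Path In→u5→Eg (+1); total 5.
Path In→u6→Eg (+1); total 6.
Path In→u8→Eg (+1); total 7.
No residual In→Eg path; max flow = 7.
Certifying cut of size 7: {In→Eg, In→u4, u1→Eg, u2→Eg, u5→Eg, u6→Eg, u8→Eg}.

7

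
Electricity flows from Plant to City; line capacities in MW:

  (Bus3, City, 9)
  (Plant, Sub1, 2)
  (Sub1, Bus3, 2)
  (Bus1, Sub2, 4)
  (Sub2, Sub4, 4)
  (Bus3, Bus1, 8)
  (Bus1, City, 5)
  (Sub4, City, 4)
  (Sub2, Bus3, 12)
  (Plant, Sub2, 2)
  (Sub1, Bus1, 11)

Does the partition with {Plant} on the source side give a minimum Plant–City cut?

Given cut capacity: 2 + 2 = 4.
Augment Plant→Sub1→Bus3→City: bottleneck 2, flow now 2.
Augment Plant→Sub2→Bus3→City: bottleneck 2, flow now 4.
No augmenting path remains; maximum flow = 4.
Cut capacity 4 equals the max flow, so it is a minimum cut.

Yes — it is a minimum cut (capacity 4).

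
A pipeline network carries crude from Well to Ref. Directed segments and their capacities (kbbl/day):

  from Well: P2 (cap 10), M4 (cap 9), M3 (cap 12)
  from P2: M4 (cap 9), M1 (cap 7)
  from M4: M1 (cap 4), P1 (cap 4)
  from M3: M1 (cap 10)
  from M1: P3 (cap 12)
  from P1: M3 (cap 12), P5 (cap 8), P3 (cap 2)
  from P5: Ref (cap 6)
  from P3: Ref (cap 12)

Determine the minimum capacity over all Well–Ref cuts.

Augment Well→P2→M1→P3→Ref: bottleneck 7, flow now 7.
Augment Well→M4→M1→P3→Ref: bottleneck 4, flow now 11.
Augment Well→M4→P1→P5→Ref: bottleneck 4, flow now 15.
Augment Well→M3→M1→P3→Ref: bottleneck 1, flow now 16.
No augmenting path remains; maximum flow = 16.
By max-flow min-cut, the minimum cut capacity equals the max flow.
In the residual graph, reachable from Well: {Well, P2, M4, M3, M1}.
Min-cut edges: M4→P1 (4), M1→P3 (12); capacity 4 + 12 = 16.

16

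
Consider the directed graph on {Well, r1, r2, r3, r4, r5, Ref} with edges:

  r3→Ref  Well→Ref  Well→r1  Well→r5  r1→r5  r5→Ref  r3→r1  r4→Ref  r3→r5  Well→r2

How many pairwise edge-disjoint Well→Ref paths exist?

Assign every edge capacity 1; by Menger, the answer equals the max flow.
Path Well→Ref (+1); total 1.
Path Well→r5→Ref (+1); total 2.
No residual Well→Ref path; max flow = 2.
Certifying cut of size 2: {Well→Ref, r5→Ref}.

2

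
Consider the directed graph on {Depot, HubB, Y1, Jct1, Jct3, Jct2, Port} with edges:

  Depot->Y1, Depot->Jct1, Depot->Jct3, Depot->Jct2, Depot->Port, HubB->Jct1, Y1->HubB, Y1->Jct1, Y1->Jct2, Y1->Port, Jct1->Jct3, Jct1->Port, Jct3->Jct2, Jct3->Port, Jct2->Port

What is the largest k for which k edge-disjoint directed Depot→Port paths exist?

5

Assign every edge capacity 1; by Menger, the answer equals the max flow.
Path Depot→Port (+1); total 1.
Path Depot→Y1→Port (+1); total 2.
Path Depot→Jct1→Port (+1); total 3.
Path Depot→Jct3→Port (+1); total 4.
Path Depot→Jct2→Port (+1); total 5.
No residual Depot→Port path; max flow = 5.
Certifying cut of size 5: {Depot→Jct1, Depot→Jct2, Depot→Jct3, Depot→Port, Depot→Y1}.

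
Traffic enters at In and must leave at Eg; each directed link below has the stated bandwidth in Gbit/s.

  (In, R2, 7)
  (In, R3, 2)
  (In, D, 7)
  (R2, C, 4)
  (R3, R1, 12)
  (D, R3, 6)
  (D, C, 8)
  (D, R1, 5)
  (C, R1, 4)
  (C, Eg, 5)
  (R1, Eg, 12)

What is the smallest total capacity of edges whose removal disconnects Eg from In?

13

Augment In→R2→C→Eg: bottleneck 4, flow now 4.
Augment In→R3→R1→Eg: bottleneck 2, flow now 6.
Augment In→D→C→Eg: bottleneck 1, flow now 7.
Augment In→D→R1→Eg: bottleneck 5, flow now 12.
Augment In→D→R3→R1→Eg: bottleneck 1, flow now 13.
No augmenting path remains; maximum flow = 13.
By max-flow min-cut, the minimum cut capacity equals the max flow.
In the residual graph, reachable from In: {In, R2}.
Min-cut edges: In→R3 (2), In→D (7), R2→C (4); capacity 2 + 7 + 4 = 13.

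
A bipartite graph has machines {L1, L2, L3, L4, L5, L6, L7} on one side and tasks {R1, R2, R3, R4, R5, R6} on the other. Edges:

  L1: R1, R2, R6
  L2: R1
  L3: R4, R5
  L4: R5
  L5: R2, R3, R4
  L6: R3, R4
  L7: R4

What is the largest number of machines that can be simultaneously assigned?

Unit-capacity flow: source→left, listed edges, right→sink; max matching = max flow.
Augmenting path L1→R1 (+1); matched 1.
Augmenting path L3→R4 (+1); matched 2.
Augmenting path L4→R5 (+1); matched 3.
Augmenting path L5→R2 (+1); matched 4.
Augmenting path L6→R3 (+1); matched 5.
Augmenting path L2→R1→L1→R6 (+1); matched 6.
No augmenting path remains; maximum matching = 6.
König certificate: {L1, L2, L5, L6, R4, R5} is a vertex cover of size 6 (every listed pair touches it), so no matching can be larger.

6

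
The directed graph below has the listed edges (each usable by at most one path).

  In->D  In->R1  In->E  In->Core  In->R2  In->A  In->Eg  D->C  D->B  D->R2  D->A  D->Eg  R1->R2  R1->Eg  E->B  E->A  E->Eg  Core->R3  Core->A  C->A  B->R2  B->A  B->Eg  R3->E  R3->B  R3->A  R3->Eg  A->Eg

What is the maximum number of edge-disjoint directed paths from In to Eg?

Assign every edge capacity 1; by Menger, the answer equals the max flow.
Path In→Eg (+1); total 1.
Path In→D→Eg (+1); total 2.
Path In→R1→Eg (+1); total 3.
Path In→E→Eg (+1); total 4.
Path In→A→Eg (+1); total 5.
Path In→Core→R3→Eg (+1); total 6.
No residual In→Eg path; max flow = 6.
Certifying cut of size 6: {In→A, In→Core, In→D, In→E, In→Eg, In→R1}.

6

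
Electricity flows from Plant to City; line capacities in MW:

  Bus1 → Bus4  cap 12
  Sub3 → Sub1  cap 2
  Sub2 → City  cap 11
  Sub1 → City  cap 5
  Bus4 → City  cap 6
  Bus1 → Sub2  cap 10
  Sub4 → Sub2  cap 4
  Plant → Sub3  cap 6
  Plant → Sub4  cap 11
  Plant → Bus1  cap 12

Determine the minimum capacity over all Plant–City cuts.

18

Augment Plant→Sub3→Sub1→City: bottleneck 2, flow now 2.
Augment Plant→Bus1→Sub2→City: bottleneck 10, flow now 12.
Augment Plant→Bus1→Bus4→City: bottleneck 2, flow now 14.
Augment Plant→Sub4→Sub2→City: bottleneck 1, flow now 15.
Augment Plant→Sub4→Sub2→Bus1→Bus4→City: bottleneck 3, flow now 18. (uses reverse residual edge)
No augmenting path remains; maximum flow = 18.
By max-flow min-cut, the minimum cut capacity equals the max flow.
In the residual graph, reachable from Plant: {Plant, Sub3, Sub4}.
Min-cut edges: Plant→Bus1 (12), Sub3→Sub1 (2), Sub4→Sub2 (4); capacity 12 + 2 + 4 = 18.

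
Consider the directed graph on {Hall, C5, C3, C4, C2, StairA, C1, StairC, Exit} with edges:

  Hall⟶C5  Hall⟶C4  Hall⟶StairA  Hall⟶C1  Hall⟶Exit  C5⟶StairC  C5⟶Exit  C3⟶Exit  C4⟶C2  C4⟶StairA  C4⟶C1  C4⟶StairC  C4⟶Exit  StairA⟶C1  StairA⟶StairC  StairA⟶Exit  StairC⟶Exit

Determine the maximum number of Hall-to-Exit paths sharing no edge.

4

Assign every edge capacity 1; by Menger, the answer equals the max flow.
Path Hall→Exit (+1); total 1.
Path Hall→C5→Exit (+1); total 2.
Path Hall→C4→Exit (+1); total 3.
Path Hall→StairA→Exit (+1); total 4.
No residual Hall→Exit path; max flow = 4.
Certifying cut of size 4: {Hall→C4, Hall→C5, Hall→Exit, Hall→StairA}.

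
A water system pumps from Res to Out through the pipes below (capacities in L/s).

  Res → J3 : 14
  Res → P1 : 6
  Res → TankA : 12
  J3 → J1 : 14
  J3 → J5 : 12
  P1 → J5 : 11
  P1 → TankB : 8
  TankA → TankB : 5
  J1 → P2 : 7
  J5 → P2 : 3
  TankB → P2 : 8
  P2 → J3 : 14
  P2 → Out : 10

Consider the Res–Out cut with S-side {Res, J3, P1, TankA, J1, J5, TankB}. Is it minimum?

No — its capacity is 18, but the minimum cut has capacity 10.

Given cut capacity: 7 + 3 + 8 = 18.
Augment Res→J3→J1→P2→Out: bottleneck 7, flow now 7.
Augment Res→J3→J5→P2→Out: bottleneck 3, flow now 10.
No augmenting path remains; maximum flow = 10.
In the residual graph, reachable from Res: {Res, J3, P1, TankA, J1, J5, TankB, P2}.
Min-cut edges: P2→Out (10); capacity 10 = 10.
Cut capacity 18 exceeds the max flow 10, so it is not minimum.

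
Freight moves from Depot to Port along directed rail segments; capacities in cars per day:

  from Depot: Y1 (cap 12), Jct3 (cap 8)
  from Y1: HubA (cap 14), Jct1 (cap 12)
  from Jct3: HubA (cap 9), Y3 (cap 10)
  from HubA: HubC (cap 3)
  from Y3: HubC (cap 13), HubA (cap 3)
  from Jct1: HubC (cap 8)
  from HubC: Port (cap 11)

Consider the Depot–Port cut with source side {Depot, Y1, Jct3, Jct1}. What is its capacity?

41

Edges leaving {Depot, Y1, Jct3, Jct1}: Y1→HubA (14), Jct3→HubA (9), Jct3→Y3 (10), Jct1→HubC (8).
Cut capacity = 14 + 9 + 10 + 8 = 41.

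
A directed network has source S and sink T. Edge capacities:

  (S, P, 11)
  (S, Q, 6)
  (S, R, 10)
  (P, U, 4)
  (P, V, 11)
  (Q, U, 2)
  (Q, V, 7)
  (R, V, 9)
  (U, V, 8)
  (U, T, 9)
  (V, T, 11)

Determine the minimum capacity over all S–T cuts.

17

Augment S→P→U→T: bottleneck 4, flow now 4.
Augment S→P→V→T: bottleneck 7, flow now 11.
Augment S→Q→U→T: bottleneck 2, flow now 13.
Augment S→Q→V→T: bottleneck 4, flow now 17.
No augmenting path remains; maximum flow = 17.
By max-flow min-cut, the minimum cut capacity equals the max flow.
In the residual graph, reachable from S: {S, P, Q, R, V}.
Min-cut edges: P→U (4), Q→U (2), V→T (11); capacity 4 + 2 + 11 = 17.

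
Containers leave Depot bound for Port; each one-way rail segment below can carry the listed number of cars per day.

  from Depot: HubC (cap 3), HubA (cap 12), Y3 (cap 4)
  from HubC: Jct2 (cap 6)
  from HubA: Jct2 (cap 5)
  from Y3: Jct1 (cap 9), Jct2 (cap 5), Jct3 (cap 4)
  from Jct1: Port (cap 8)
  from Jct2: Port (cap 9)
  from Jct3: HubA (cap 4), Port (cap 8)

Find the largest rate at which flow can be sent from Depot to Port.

12

Augment Depot→HubC→Jct2→Port: bottleneck 3, flow now 3.
Augment Depot→HubA→Jct2→Port: bottleneck 5, flow now 8.
Augment Depot→Y3→Jct1→Port: bottleneck 4, flow now 12.
No augmenting path remains; maximum flow = 12.
In the residual graph, reachable from Depot: {Depot, HubA}.
Min-cut edges: Depot→HubC (3), Depot→Y3 (4), HubA→Jct2 (5); capacity 3 + 4 + 5 = 12.
This cut is saturated, so no flow can exceed 12.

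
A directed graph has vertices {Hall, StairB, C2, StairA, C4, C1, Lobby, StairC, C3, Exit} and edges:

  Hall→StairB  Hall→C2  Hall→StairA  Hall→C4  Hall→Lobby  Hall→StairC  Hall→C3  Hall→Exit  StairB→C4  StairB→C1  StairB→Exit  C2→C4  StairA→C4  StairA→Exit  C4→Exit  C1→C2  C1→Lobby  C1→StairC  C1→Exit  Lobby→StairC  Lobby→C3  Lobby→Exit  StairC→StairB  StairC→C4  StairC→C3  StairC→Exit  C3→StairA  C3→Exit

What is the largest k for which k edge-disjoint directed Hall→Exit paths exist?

Assign every edge capacity 1; by Menger, the answer equals the max flow.
Path Hall→Exit (+1); total 1.
Path Hall→StairB→Exit (+1); total 2.
Path Hall→StairA→Exit (+1); total 3.
Path Hall→C4→Exit (+1); total 4.
Path Hall→Lobby→Exit (+1); total 5.
Path Hall→StairC→Exit (+1); total 6.
Path Hall→C3→Exit (+1); total 7.
No residual Hall→Exit path; max flow = 7.
Certifying cut of size 7: {C4→Exit, Hall→C3, Hall→Exit, Hall→Lobby, Hall→StairA, Hall→StairB, Hall→StairC}.

7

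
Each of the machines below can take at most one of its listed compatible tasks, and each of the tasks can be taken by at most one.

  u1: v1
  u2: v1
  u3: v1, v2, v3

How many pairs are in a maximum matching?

2

Unit-capacity flow: source→left, listed edges, right→sink; max matching = max flow.
Augmenting path u1→v1 (+1); matched 1.
Augmenting path u3→v2 (+1); matched 2.
No augmenting path remains; maximum matching = 2.
König certificate: {u3, v1} is a vertex cover of size 2 (every listed pair touches it), so no matching can be larger.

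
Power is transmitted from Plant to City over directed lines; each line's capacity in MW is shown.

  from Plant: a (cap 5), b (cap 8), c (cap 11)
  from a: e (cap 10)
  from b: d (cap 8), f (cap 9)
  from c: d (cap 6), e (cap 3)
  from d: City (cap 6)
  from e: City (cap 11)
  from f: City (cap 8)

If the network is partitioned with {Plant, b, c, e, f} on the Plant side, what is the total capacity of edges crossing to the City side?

Edges leaving {Plant, b, c, e, f}: Plant→a (5), b→d (8), c→d (6), e→City (11), f→City (8).
Cut capacity = 5 + 8 + 6 + 11 + 8 = 38.

38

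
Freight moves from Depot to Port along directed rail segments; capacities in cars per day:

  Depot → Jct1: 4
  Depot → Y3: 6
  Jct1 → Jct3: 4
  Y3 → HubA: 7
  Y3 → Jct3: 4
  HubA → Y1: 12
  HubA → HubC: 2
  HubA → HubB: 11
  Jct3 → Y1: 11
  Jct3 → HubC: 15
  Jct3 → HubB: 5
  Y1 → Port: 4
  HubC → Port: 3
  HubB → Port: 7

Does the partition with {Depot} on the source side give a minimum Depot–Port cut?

Yes — it is a minimum cut (capacity 10).

Given cut capacity: 4 + 6 = 10.
Augment Depot→Jct1→Jct3→Y1→Port: bottleneck 4, flow now 4.
Augment Depot→Y3→HubA→HubC→Port: bottleneck 2, flow now 6.
Augment Depot→Y3→HubA→HubB→Port: bottleneck 4, flow now 10.
No augmenting path remains; maximum flow = 10.
Cut capacity 10 equals the max flow, so it is a minimum cut.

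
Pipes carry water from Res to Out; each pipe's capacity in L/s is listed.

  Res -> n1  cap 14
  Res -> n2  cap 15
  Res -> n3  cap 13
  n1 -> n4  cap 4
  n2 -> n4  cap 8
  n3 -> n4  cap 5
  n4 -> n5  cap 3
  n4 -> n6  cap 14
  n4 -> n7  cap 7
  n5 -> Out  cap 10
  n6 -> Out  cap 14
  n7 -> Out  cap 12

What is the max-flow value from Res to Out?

17

Augment Res→n1→n4→n5→Out: bottleneck 3, flow now 3.
Augment Res→n1→n4→n6→Out: bottleneck 1, flow now 4.
Augment Res→n2→n4→n6→Out: bottleneck 8, flow now 12.
Augment Res→n3→n4→n6→Out: bottleneck 5, flow now 17.
No augmenting path remains; maximum flow = 17.
In the residual graph, reachable from Res: {Res, n1, n2, n3}.
Min-cut edges: n1→n4 (4), n2→n4 (8), n3→n4 (5); capacity 4 + 8 + 5 = 17.
This cut is saturated, so no flow can exceed 17.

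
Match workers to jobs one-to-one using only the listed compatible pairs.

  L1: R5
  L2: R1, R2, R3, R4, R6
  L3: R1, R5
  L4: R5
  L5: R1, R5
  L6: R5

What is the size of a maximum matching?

3

Unit-capacity flow: source→left, listed edges, right→sink; max matching = max flow.
Augmenting path L1→R5 (+1); matched 1.
Augmenting path L2→R1 (+1); matched 2.
Augmenting path L3→R1→L2→R2 (+1); matched 3.
No augmenting path remains; maximum matching = 3.
König certificate: {L2, R1, R5} is a vertex cover of size 3 (every listed pair touches it), so no matching can be larger.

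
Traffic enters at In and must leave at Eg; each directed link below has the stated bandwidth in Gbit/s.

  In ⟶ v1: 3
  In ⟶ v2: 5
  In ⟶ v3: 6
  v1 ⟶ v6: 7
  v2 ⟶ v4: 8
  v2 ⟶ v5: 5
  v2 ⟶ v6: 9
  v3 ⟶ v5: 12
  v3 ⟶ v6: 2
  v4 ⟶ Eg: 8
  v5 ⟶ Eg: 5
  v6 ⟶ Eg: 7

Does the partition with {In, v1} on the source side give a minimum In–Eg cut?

Given cut capacity: 5 + 6 + 7 = 18.
Augment In→v1→v6→Eg: bottleneck 3, flow now 3.
Augment In→v2→v4→Eg: bottleneck 5, flow now 8.
Augment In→v3→v5→Eg: bottleneck 5, flow now 13.
Augment In→v3→v6→Eg: bottleneck 1, flow now 14.
No augmenting path remains; maximum flow = 14.
In the residual graph, reachable from In: {In}.
Min-cut edges: In→v1 (3), In→v2 (5), In→v3 (6); capacity 3 + 5 + 6 = 14.
Cut capacity 18 exceeds the max flow 14, so it is not minimum.

No — its capacity is 18, but the minimum cut has capacity 14.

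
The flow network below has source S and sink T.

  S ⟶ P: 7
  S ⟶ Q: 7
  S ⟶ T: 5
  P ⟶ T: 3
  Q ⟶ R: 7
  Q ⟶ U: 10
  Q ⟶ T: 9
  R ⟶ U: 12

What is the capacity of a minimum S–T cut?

Augment S→T: bottleneck 5, flow now 5.
Augment S→P→T: bottleneck 3, flow now 8.
Augment S→Q→T: bottleneck 7, flow now 15.
No augmenting path remains; maximum flow = 15.
By max-flow min-cut, the minimum cut capacity equals the max flow.
In the residual graph, reachable from S: {S, P}.
Min-cut edges: S→Q (7), S→T (5), P→T (3); capacity 7 + 5 + 3 = 15.

15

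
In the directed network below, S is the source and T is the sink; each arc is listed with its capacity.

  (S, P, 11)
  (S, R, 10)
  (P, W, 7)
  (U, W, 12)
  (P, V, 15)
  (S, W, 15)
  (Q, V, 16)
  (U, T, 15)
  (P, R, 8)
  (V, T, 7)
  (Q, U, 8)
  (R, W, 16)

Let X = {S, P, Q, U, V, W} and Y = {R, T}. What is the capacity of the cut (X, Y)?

Edges leaving {S, P, Q, U, V, W}: S→R (10), P→R (8), U→T (15), V→T (7).
Cut capacity = 10 + 8 + 15 + 7 = 40.

40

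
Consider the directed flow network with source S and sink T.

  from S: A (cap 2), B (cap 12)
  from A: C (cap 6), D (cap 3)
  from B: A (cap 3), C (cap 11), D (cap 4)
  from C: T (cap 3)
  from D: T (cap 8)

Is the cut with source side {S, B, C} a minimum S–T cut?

Given cut capacity: 2 + 3 + 4 + 3 = 12.
Augment S→A→C→T: bottleneck 2, flow now 2.
Augment S→B→C→T: bottleneck 1, flow now 3.
Augment S→B→D→T: bottleneck 4, flow now 7.
Augment S→B→A→D→T: bottleneck 3, flow now 10.
No augmenting path remains; maximum flow = 10.
In the residual graph, reachable from S: {S, A, B, C}.
Min-cut edges: A→D (3), B→D (4), C→T (3); capacity 3 + 4 + 3 = 10.
Cut capacity 12 exceeds the max flow 10, so it is not minimum.

No — its capacity is 12, but the minimum cut has capacity 10.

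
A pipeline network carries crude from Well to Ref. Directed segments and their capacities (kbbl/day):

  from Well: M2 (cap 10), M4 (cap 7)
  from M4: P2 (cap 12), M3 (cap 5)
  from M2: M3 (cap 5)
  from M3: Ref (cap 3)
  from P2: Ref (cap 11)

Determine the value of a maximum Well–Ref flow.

10

Augment Well→M4→M3→Ref: bottleneck 3, flow now 3.
Augment Well→M4→P2→Ref: bottleneck 4, flow now 7.
Augment Well→M2→M3→M4→P2→Ref: bottleneck 3, flow now 10. (uses reverse residual edge)
No augmenting path remains; maximum flow = 10.
In the residual graph, reachable from Well: {Well, M2, M3}.
Min-cut edges: Well→M4 (7), M3→Ref (3); capacity 7 + 3 = 10.
This cut is saturated, so no flow can exceed 10.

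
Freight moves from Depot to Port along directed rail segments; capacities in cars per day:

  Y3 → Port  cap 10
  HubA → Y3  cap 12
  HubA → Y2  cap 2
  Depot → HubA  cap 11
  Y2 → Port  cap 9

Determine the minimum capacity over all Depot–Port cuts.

11

Augment Depot→HubA→Y3→Port: bottleneck 10, flow now 10.
Augment Depot→HubA→Y2→Port: bottleneck 1, flow now 11.
No augmenting path remains; maximum flow = 11.
By max-flow min-cut, the minimum cut capacity equals the max flow.
In the residual graph, reachable from Depot: {Depot}.
Min-cut edges: Depot→HubA (11); capacity 11 = 11.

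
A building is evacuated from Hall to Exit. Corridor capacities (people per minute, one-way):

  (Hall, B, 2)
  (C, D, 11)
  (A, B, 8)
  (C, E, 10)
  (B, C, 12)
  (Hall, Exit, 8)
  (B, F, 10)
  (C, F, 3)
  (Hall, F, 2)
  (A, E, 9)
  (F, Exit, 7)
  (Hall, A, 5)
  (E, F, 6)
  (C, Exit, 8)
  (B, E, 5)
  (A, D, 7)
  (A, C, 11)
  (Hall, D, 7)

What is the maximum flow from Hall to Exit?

17

Augment Hall→Exit: bottleneck 8, flow now 8.
Augment Hall→F→Exit: bottleneck 2, flow now 10.
Augment Hall→A→C→Exit: bottleneck 5, flow now 15.
Augment Hall→B→C→Exit: bottleneck 2, flow now 17.
No augmenting path remains; maximum flow = 17.
In the residual graph, reachable from Hall: {Hall, D}.
Min-cut edges: Hall→A (5), Hall→B (2), Hall→F (2), Hall→Exit (8); capacity 5 + 2 + 2 + 8 = 17.
This cut is saturated, so no flow can exceed 17.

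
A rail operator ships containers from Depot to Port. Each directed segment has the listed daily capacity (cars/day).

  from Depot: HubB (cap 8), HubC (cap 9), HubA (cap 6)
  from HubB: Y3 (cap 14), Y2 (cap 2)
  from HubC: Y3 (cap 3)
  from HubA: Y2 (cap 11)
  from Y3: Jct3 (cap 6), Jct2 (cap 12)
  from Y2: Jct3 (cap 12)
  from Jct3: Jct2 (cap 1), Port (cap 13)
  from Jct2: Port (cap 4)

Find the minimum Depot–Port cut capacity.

Augment Depot→HubB→Y3→Jct3→Port: bottleneck 6, flow now 6.
Augment Depot→HubB→Y3→Jct2→Port: bottleneck 2, flow now 8.
Augment Depot→HubC→Y3→Jct2→Port: bottleneck 2, flow now 10.
Augment Depot→HubA→Y2→Jct3→Port: bottleneck 6, flow now 16.
Augment Depot→HubC→Y3→HubB→Y2→Jct3→Port: bottleneck 1, flow now 17. (uses reverse residual edge)
No augmenting path remains; maximum flow = 17.
By max-flow min-cut, the minimum cut capacity equals the max flow.
In the residual graph, reachable from Depot: {Depot, HubC}.
Min-cut edges: Depot→HubB (8), Depot→HubA (6), HubC→Y3 (3); capacity 8 + 6 + 3 = 17.

17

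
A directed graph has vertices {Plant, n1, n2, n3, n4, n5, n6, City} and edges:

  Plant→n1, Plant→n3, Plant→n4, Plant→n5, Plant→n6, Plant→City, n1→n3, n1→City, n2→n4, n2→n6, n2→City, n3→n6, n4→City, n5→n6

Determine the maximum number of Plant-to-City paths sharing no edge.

Assign every edge capacity 1; by Menger, the answer equals the max flow.
Path Plant→City (+1); total 1.
Path Plant→n1→City (+1); total 2.
Path Plant→n4→City (+1); total 3.
No residual Plant→City path; max flow = 3.
Certifying cut of size 3: {Plant→City, Plant→n1, Plant→n4}.

3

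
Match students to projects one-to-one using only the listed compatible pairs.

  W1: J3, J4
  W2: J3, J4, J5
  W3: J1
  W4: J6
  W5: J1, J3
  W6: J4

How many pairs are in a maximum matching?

5

Unit-capacity flow: source→left, listed edges, right→sink; max matching = max flow.
Augmenting path W1→J3 (+1); matched 1.
Augmenting path W2→J4 (+1); matched 2.
Augmenting path W3→J1 (+1); matched 3.
Augmenting path W4→J6 (+1); matched 4.
Augmenting path W6→J4→W2→J5 (+1); matched 5.
No augmenting path remains; maximum matching = 5.
König certificate: {W2, W4, J1, J3, J4} is a vertex cover of size 5 (every listed pair touches it), so no matching can be larger.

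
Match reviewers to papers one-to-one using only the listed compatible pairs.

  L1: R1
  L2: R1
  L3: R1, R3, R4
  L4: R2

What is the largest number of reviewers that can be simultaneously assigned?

3

Unit-capacity flow: source→left, listed edges, right→sink; max matching = max flow.
Augmenting path L1→R1 (+1); matched 1.
Augmenting path L3→R3 (+1); matched 2.
Augmenting path L4→R2 (+1); matched 3.
No augmenting path remains; maximum matching = 3.
König certificate: {L3, L4, R1} is a vertex cover of size 3 (every listed pair touches it), so no matching can be larger.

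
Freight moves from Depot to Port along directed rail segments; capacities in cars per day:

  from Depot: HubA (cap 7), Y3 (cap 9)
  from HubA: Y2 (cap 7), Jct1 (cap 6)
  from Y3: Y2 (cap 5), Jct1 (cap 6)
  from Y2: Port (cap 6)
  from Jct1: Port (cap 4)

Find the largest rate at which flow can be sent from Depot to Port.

10

Augment Depot→HubA→Y2→Port: bottleneck 6, flow now 6.
Augment Depot→HubA→Jct1→Port: bottleneck 1, flow now 7.
Augment Depot→Y3→Jct1→Port: bottleneck 3, flow now 10.
No augmenting path remains; maximum flow = 10.
In the residual graph, reachable from Depot: {Depot, HubA, Y3, Y2, Jct1}.
Min-cut edges: Y2→Port (6), Jct1→Port (4); capacity 6 + 4 = 10.
This cut is saturated, so no flow can exceed 10.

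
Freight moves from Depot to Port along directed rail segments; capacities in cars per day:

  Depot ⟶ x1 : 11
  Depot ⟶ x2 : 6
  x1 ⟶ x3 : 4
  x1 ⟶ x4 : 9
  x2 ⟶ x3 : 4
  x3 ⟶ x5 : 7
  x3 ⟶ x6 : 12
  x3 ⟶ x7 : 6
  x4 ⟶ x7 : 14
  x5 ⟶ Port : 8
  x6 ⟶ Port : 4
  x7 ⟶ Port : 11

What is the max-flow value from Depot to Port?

Augment Depot→x1→x3→x5→Port: bottleneck 4, flow now 4.
Augment Depot→x1→x4→x7→Port: bottleneck 7, flow now 11.
Augment Depot→x2→x3→x5→Port: bottleneck 3, flow now 14.
Augment Depot→x2→x3→x6→Port: bottleneck 1, flow now 15.
No augmenting path remains; maximum flow = 15.
In the residual graph, reachable from Depot: {Depot, x2}.
Min-cut edges: Depot→x1 (11), x2→x3 (4); capacity 11 + 4 = 15.
This cut is saturated, so no flow can exceed 15.

15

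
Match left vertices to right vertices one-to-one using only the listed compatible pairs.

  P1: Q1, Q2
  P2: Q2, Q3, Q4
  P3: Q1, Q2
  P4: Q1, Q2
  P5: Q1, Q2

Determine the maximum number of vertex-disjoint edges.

3

Unit-capacity flow: source→left, listed edges, right→sink; max matching = max flow.
Augmenting path P1→Q1 (+1); matched 1.
Augmenting path P2→Q2 (+1); matched 2.
Augmenting path P3→Q2→P2→Q3 (+1); matched 3.
No augmenting path remains; maximum matching = 3.
König certificate: {P2, Q1, Q2} is a vertex cover of size 3 (every listed pair touches it), so no matching can be larger.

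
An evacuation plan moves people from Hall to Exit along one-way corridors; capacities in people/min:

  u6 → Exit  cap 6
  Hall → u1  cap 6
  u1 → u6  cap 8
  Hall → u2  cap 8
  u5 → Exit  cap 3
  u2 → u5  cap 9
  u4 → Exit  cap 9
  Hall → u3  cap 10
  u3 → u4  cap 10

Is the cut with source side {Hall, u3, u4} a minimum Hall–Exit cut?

Given cut capacity: 6 + 8 + 9 = 23.
Augment Hall→u1→u6→Exit: bottleneck 6, flow now 6.
Augment Hall→u2→u5→Exit: bottleneck 3, flow now 9.
Augment Hall→u3→u4→Exit: bottleneck 9, flow now 18.
No augmenting path remains; maximum flow = 18.
In the residual graph, reachable from Hall: {Hall, u2, u3, u4, u5}.
Min-cut edges: Hall→u1 (6), u4→Exit (9), u5→Exit (3); capacity 6 + 9 + 3 = 18.
Cut capacity 23 exceeds the max flow 18, so it is not minimum.

No — its capacity is 23, but the minimum cut has capacity 18.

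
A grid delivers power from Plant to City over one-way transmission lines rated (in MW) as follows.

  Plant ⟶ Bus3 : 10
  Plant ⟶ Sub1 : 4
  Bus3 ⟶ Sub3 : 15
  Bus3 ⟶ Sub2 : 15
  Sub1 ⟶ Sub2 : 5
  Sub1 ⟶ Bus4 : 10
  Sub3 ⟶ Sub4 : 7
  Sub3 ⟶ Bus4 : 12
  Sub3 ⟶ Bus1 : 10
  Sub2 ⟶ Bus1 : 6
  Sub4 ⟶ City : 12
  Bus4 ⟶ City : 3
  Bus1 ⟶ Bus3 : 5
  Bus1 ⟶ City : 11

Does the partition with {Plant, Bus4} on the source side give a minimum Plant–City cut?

Given cut capacity: 10 + 4 + 3 = 17.
Augment Plant→Sub1→Bus4→City: bottleneck 3, flow now 3.
Augment Plant→Bus3→Sub3→Sub4→City: bottleneck 7, flow now 10.
Augment Plant→Bus3→Sub3→Bus1→City: bottleneck 3, flow now 13.
Augment Plant→Sub1→Sub2→Bus1→City: bottleneck 1, flow now 14.
No augmenting path remains; maximum flow = 14.
In the residual graph, reachable from Plant: {Plant}.
Min-cut edges: Plant→Bus3 (10), Plant→Sub1 (4); capacity 10 + 4 = 14.
Cut capacity 17 exceeds the max flow 14, so it is not minimum.

No — its capacity is 17, but the minimum cut has capacity 14.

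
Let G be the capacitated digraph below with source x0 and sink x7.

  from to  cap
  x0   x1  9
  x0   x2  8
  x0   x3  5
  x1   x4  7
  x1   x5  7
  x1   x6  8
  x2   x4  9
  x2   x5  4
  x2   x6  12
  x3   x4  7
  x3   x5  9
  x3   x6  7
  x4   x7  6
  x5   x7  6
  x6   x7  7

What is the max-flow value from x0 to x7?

Augment x0→x1→x4→x7: bottleneck 6, flow now 6.
Augment x0→x1→x5→x7: bottleneck 3, flow now 9.
Augment x0→x2→x5→x7: bottleneck 3, flow now 12.
Augment x0→x2→x6→x7: bottleneck 5, flow now 17.
Augment x0→x3→x6→x7: bottleneck 2, flow now 19.
No augmenting path remains; maximum flow = 19.
In the residual graph, reachable from x0: {x0, x1, x2, x3, x4, x5, x6}.
Min-cut edges: x4→x7 (6), x5→x7 (6), x6→x7 (7); capacity 6 + 6 + 7 = 19.
This cut is saturated, so no flow can exceed 19.

19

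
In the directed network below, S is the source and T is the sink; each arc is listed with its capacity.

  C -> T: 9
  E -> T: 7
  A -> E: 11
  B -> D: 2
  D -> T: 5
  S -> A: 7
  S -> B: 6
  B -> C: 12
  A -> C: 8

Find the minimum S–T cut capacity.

13

Augment S→A→C→T: bottleneck 7, flow now 7.
Augment S→B→C→T: bottleneck 2, flow now 9.
Augment S→B→D→T: bottleneck 2, flow now 11.
Augment S→B→C→A→E→T: bottleneck 2, flow now 13. (uses reverse residual edge)
No augmenting path remains; maximum flow = 13.
By max-flow min-cut, the minimum cut capacity equals the max flow.
In the residual graph, reachable from S: {S}.
Min-cut edges: S→A (7), S→B (6); capacity 7 + 6 = 13.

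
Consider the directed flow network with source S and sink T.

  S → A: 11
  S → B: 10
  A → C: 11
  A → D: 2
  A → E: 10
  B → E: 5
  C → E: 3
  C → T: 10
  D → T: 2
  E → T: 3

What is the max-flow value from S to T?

14

Augment S→A→C→T: bottleneck 10, flow now 10.
Augment S→A→D→T: bottleneck 1, flow now 11.
Augment S→B→E→T: bottleneck 3, flow now 14.
No augmenting path remains; maximum flow = 14.
In the residual graph, reachable from S: {S, B, E}.
Min-cut edges: S→A (11), E→T (3); capacity 11 + 3 = 14.
This cut is saturated, so no flow can exceed 14.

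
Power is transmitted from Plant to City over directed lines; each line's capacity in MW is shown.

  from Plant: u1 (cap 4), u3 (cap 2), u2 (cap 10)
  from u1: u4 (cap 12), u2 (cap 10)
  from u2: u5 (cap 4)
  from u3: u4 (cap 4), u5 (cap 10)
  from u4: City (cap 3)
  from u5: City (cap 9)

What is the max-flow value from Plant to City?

9

Augment Plant→u1→u4→City: bottleneck 3, flow now 3.
Augment Plant→u2→u5→City: bottleneck 4, flow now 7.
Augment Plant→u3→u5→City: bottleneck 2, flow now 9.
No augmenting path remains; maximum flow = 9.
In the residual graph, reachable from Plant: {Plant, u1, u2, u4}.
Min-cut edges: Plant→u3 (2), u2→u5 (4), u4→City (3); capacity 2 + 4 + 3 = 9.
This cut is saturated, so no flow can exceed 9.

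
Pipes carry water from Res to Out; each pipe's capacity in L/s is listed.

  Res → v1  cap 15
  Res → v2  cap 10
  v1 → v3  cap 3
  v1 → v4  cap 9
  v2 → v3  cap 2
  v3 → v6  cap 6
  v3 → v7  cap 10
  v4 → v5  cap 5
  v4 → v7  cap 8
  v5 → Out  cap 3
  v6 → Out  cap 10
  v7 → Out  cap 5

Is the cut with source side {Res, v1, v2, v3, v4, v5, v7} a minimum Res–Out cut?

No — its capacity is 14, but the minimum cut has capacity 13.

Given cut capacity: 6 + 3 + 5 = 14.
Augment Res→v1→v3→v6→Out: bottleneck 3, flow now 3.
Augment Res→v1→v4→v5→Out: bottleneck 3, flow now 6.
Augment Res→v1→v4→v7→Out: bottleneck 5, flow now 11.
Augment Res→v2→v3→v6→Out: bottleneck 2, flow now 13.
No augmenting path remains; maximum flow = 13.
In the residual graph, reachable from Res: {Res, v1, v2, v4, v5, v7}.
Min-cut edges: v1→v3 (3), v2→v3 (2), v5→Out (3), v7→Out (5); capacity 3 + 2 + 3 + 5 = 13.
Cut capacity 14 exceeds the max flow 13, so it is not minimum.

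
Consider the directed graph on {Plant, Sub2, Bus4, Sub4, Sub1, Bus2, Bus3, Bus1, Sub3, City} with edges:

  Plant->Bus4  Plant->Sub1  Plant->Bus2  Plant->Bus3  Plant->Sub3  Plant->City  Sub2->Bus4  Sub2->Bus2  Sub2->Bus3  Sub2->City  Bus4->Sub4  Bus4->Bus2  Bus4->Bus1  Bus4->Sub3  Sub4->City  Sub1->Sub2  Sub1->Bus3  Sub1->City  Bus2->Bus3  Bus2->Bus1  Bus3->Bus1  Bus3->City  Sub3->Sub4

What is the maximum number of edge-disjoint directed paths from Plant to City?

Assign every edge capacity 1; by Menger, the answer equals the max flow.
Path Plant→City (+1); total 1.
Path Plant→Sub1→City (+1); total 2.
Path Plant→Bus3→City (+1); total 3.
Path Plant→Bus4→Sub4→City (+1); total 4.
No residual Plant→City path; max flow = 4.
Certifying cut of size 4: {Bus3→City, Plant→City, Plant→Sub1, Sub4→City}.

4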